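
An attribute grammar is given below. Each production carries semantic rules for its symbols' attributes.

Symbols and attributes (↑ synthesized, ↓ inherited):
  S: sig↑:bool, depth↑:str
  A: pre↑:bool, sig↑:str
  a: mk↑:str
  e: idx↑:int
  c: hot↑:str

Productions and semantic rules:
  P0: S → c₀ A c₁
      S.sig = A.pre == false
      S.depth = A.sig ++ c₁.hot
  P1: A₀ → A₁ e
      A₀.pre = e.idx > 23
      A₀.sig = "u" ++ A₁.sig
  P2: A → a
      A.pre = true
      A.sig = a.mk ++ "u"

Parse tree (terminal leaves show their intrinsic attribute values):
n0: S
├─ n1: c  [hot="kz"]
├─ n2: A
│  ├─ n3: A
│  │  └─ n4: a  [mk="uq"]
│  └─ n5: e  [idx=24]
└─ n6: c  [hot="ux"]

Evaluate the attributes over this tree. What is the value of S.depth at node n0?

1. n1.hot = "kz"  [terminal]
2. n4.mk = "uq"  [terminal]
3. n3.pre = true  [true]
4. n3.sig = "uqu"  [a.mk ++ "u"]
5. n5.idx = 24  [terminal]
6. n2.pre = true  [e.idx > 23]
7. n2.sig = "uuqu"  ["u" ++ A₁.sig]
8. n6.hot = "ux"  [terminal]
9. n0.sig = false  [A.pre == false]
10. n0.depth = "uuquux"  [A.sig ++ c₁.hot]

"uuquux"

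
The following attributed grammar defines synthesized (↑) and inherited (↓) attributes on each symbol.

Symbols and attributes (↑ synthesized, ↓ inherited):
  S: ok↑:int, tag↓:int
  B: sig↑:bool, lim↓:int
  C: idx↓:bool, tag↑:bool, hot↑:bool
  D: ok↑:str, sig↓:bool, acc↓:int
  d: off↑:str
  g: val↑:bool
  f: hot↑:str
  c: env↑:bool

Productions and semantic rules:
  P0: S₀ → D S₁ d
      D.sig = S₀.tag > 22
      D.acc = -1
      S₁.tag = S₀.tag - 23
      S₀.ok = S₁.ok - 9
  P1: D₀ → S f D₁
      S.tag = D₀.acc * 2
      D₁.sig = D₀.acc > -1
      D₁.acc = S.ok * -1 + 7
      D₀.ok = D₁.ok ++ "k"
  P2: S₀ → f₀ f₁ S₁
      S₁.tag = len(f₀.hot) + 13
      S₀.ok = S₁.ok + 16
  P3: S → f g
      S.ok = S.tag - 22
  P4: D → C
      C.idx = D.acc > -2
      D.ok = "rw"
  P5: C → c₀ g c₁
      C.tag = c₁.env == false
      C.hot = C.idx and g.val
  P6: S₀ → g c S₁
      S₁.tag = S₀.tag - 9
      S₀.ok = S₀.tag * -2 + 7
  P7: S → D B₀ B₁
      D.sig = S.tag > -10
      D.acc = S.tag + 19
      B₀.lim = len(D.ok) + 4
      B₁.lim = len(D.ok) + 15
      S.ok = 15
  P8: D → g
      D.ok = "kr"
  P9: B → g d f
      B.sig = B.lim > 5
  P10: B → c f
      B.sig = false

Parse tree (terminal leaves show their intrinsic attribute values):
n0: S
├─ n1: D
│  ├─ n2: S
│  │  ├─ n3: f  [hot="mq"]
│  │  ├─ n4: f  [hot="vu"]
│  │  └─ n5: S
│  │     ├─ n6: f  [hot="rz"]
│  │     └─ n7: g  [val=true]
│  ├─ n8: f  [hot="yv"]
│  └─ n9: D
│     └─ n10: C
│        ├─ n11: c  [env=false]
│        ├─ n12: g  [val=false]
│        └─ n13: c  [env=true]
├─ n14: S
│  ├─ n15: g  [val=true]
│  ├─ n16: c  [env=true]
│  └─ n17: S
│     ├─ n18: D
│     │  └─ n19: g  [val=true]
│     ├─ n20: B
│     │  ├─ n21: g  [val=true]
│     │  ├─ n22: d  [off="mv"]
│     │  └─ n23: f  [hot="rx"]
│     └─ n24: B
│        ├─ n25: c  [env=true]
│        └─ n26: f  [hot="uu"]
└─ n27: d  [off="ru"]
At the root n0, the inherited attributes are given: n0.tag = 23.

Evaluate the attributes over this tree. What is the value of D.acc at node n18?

1. n0.tag = 23  [given at root]
2. n1.sig = true  [S₀.tag > 22]
3. n1.acc = -1  [-1]
4. n2.tag = -2  [D₀.acc * 2]
5. n3.hot = "mq"  [terminal]
6. n4.hot = "vu"  [terminal]
7. n5.tag = 15  [len(f₀.hot) + 13]
8. n6.hot = "rz"  [terminal]
9. n7.val = true  [terminal]
10. n5.ok = -7  [S.tag - 22]
11. n2.ok = 9  [S₁.ok + 16]
12. n8.hot = "yv"  [terminal]
13. n9.sig = false  [D₀.acc > -1]
14. n9.acc = -2  [S.ok * -1 + 7]
15. n10.idx = false  [D.acc > -2]
16. n11.env = false  [terminal]
17. n12.val = false  [terminal]
18. n13.env = true  [terminal]
19. n10.tag = false  [c₁.env == false]
20. n10.hot = false  [C.idx and g.val]
21. n9.ok = "rw"  ["rw"]
22. n1.ok = "rwk"  [D₁.ok ++ "k"]
23. n14.tag = 0  [S₀.tag - 23]
24. n15.val = true  [terminal]
25. n16.env = true  [terminal]
26. n17.tag = -9  [S₀.tag - 9]
27. n18.sig = true  [S.tag > -10]
28. n18.acc = 10  [S.tag + 19]
29. n19.val = true  [terminal]
30. n18.ok = "kr"  ["kr"]
31. n20.lim = 6  [len(D.ok) + 4]
32. n21.val = true  [terminal]
33. n22.off = "mv"  [terminal]
34. n23.hot = "rx"  [terminal]
35. n20.sig = true  [B.lim > 5]
36. n24.lim = 17  [len(D.ok) + 15]
37. n25.env = true  [terminal]
38. n26.hot = "uu"  [terminal]
39. n24.sig = false  [false]
40. n17.ok = 15  [15]
41. n14.ok = 7  [S₀.tag * -2 + 7]
42. n27.off = "ru"  [terminal]
43. n0.ok = -2  [S₁.ok - 9]

10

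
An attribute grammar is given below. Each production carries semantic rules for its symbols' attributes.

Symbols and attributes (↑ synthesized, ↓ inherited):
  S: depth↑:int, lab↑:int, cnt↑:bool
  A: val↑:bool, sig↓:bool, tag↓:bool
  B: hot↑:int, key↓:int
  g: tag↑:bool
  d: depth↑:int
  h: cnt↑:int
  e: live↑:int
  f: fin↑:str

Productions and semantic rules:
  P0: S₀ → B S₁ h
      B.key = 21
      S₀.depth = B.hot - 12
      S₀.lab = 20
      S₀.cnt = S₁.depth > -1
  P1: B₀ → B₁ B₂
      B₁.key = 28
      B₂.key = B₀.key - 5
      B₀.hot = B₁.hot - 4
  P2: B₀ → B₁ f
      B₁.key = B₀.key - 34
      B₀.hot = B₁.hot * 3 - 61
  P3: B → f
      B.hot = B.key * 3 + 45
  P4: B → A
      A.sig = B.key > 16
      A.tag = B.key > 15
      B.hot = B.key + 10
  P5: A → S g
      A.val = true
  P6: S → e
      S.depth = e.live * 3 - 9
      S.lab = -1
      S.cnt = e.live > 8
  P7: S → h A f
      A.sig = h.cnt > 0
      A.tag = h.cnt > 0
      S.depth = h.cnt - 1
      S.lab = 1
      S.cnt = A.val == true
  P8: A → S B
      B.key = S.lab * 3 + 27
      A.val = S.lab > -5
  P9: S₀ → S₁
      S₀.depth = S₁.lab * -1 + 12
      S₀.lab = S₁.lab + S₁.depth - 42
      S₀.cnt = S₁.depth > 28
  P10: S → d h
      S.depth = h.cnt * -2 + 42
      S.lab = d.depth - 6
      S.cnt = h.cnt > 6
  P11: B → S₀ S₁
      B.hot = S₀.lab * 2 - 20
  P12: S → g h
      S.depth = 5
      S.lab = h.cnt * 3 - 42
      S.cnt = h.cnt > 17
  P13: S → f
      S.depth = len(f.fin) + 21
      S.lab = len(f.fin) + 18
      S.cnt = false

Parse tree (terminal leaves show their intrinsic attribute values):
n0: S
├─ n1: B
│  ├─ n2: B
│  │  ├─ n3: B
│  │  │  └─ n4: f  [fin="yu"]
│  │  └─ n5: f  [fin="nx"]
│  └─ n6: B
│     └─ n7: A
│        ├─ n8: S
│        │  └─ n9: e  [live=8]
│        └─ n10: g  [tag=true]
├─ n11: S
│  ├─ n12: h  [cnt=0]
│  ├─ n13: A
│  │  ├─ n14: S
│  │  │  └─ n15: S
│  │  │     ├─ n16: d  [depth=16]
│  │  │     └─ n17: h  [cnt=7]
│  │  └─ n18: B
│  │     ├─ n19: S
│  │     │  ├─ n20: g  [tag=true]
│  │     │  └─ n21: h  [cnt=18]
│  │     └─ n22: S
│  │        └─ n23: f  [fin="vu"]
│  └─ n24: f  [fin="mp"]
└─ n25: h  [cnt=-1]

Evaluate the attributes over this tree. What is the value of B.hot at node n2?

20

1. n1.key = 21  [21]
2. n2.key = 28  [28]
3. n3.key = -6  [B₀.key - 34]
4. n4.fin = "yu"  [terminal]
5. n3.hot = 27  [B.key * 3 + 45]
6. n5.fin = "nx"  [terminal]
7. n2.hot = 20  [B₁.hot * 3 - 61]
8. n6.key = 16  [B₀.key - 5]
9. n7.sig = false  [B.key > 16]
10. n7.tag = true  [B.key > 15]
11. n9.live = 8  [terminal]
12. n8.depth = 15  [e.live * 3 - 9]
13. n8.lab = -1  [-1]
14. n8.cnt = false  [e.live > 8]
15. n10.tag = true  [terminal]
16. n7.val = true  [true]
17. n6.hot = 26  [B.key + 10]
18. n1.hot = 16  [B₁.hot - 4]
19. n12.cnt = 0  [terminal]
20. n13.sig = false  [h.cnt > 0]
21. n13.tag = false  [h.cnt > 0]
22. n16.depth = 16  [terminal]
23. n17.cnt = 7  [terminal]
24. n15.depth = 28  [h.cnt * -2 + 42]
25. n15.lab = 10  [d.depth - 6]
26. n15.cnt = true  [h.cnt > 6]
27. n14.depth = 2  [S₁.lab * -1 + 12]
28. n14.lab = -4  [S₁.lab + S₁.depth - 42]
29. n14.cnt = false  [S₁.depth > 28]
30. n18.key = 15  [S.lab * 3 + 27]
31. n20.tag = true  [terminal]
32. n21.cnt = 18  [terminal]
33. n19.depth = 5  [5]
34. n19.lab = 12  [h.cnt * 3 - 42]
35. n19.cnt = true  [h.cnt > 17]
36. n23.fin = "vu"  [terminal]
37. n22.depth = 23  [len(f.fin) + 21]
38. n22.lab = 20  [len(f.fin) + 18]
39. n22.cnt = false  [false]
40. n18.hot = 4  [S₀.lab * 2 - 20]
41. n13.val = true  [S.lab > -5]
42. n24.fin = "mp"  [terminal]
43. n11.depth = -1  [h.cnt - 1]
44. n11.lab = 1  [1]
45. n11.cnt = true  [A.val == true]
46. n25.cnt = -1  [terminal]
47. n0.depth = 4  [B.hot - 12]
48. n0.lab = 20  [20]
49. n0.cnt = false  [S₁.depth > -1]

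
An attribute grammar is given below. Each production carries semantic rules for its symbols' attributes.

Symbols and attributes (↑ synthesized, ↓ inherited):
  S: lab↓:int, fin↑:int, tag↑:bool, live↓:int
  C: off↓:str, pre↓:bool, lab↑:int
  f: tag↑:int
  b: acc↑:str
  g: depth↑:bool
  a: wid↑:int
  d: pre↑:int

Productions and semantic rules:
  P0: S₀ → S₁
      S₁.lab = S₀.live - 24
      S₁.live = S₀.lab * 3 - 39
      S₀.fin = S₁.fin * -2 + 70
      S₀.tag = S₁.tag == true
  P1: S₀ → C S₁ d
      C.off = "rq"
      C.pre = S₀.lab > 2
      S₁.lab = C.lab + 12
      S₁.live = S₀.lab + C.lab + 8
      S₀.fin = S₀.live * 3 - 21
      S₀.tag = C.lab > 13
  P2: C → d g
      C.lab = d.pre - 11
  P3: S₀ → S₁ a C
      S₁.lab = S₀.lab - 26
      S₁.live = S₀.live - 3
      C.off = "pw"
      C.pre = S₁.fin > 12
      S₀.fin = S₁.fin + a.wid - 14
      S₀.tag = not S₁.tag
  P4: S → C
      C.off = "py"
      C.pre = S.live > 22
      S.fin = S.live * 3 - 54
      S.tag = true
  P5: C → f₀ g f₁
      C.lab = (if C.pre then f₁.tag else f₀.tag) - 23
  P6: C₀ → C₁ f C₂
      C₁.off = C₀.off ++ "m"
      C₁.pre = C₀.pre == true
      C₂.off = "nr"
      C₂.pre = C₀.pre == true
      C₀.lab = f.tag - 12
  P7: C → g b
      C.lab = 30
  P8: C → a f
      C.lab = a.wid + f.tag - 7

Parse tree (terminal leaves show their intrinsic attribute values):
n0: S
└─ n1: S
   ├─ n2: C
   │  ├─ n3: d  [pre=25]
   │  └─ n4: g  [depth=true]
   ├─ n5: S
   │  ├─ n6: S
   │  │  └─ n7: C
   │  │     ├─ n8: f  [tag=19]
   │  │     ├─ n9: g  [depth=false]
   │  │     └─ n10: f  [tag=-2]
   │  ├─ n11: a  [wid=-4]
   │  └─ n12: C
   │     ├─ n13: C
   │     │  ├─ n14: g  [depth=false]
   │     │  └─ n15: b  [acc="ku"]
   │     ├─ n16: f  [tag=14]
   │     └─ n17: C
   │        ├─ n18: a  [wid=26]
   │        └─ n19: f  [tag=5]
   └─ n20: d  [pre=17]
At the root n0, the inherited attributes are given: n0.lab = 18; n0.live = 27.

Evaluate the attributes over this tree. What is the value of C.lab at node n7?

1. n0.lab = 18  [given at root]
2. n0.live = 27  [given at root]
3. n1.lab = 3  [S₀.live - 24]
4. n1.live = 15  [S₀.lab * 3 - 39]
5. n2.off = "rq"  ["rq"]
6. n2.pre = true  [S₀.lab > 2]
7. n3.pre = 25  [terminal]
8. n4.depth = true  [terminal]
9. n2.lab = 14  [d.pre - 11]
10. n5.lab = 26  [C.lab + 12]
11. n5.live = 25  [S₀.lab + C.lab + 8]
12. n6.lab = 0  [S₀.lab - 26]
13. n6.live = 22  [S₀.live - 3]
14. n7.off = "py"  ["py"]
15. n7.pre = false  [S.live > 22]
16. n8.tag = 19  [terminal]
17. n9.depth = false  [terminal]
18. n10.tag = -2  [terminal]
19. n7.lab = -4  [(if C.pre then f₁.tag else f₀.tag) - 23]
20. n6.fin = 12  [S.live * 3 - 54]
21. n6.tag = true  [true]
22. n11.wid = -4  [terminal]
23. n12.off = "pw"  ["pw"]
24. n12.pre = false  [S₁.fin > 12]
25. n13.off = "pwm"  [C₀.off ++ "m"]
26. n13.pre = false  [C₀.pre == true]
27. n14.depth = false  [terminal]
28. n15.acc = "ku"  [terminal]
29. n13.lab = 30  [30]
30. n16.tag = 14  [terminal]
31. n17.off = "nr"  ["nr"]
32. n17.pre = false  [C₀.pre == true]
33. n18.wid = 26  [terminal]
34. n19.tag = 5  [terminal]
35. n17.lab = 24  [a.wid + f.tag - 7]
36. n12.lab = 2  [f.tag - 12]
37. n5.fin = -6  [S₁.fin + a.wid - 14]
38. n5.tag = false  [not S₁.tag]
39. n20.pre = 17  [terminal]
40. n1.fin = 24  [S₀.live * 3 - 21]
41. n1.tag = true  [C.lab > 13]
42. n0.fin = 22  [S₁.fin * -2 + 70]
43. n0.tag = true  [S₁.tag == true]

-4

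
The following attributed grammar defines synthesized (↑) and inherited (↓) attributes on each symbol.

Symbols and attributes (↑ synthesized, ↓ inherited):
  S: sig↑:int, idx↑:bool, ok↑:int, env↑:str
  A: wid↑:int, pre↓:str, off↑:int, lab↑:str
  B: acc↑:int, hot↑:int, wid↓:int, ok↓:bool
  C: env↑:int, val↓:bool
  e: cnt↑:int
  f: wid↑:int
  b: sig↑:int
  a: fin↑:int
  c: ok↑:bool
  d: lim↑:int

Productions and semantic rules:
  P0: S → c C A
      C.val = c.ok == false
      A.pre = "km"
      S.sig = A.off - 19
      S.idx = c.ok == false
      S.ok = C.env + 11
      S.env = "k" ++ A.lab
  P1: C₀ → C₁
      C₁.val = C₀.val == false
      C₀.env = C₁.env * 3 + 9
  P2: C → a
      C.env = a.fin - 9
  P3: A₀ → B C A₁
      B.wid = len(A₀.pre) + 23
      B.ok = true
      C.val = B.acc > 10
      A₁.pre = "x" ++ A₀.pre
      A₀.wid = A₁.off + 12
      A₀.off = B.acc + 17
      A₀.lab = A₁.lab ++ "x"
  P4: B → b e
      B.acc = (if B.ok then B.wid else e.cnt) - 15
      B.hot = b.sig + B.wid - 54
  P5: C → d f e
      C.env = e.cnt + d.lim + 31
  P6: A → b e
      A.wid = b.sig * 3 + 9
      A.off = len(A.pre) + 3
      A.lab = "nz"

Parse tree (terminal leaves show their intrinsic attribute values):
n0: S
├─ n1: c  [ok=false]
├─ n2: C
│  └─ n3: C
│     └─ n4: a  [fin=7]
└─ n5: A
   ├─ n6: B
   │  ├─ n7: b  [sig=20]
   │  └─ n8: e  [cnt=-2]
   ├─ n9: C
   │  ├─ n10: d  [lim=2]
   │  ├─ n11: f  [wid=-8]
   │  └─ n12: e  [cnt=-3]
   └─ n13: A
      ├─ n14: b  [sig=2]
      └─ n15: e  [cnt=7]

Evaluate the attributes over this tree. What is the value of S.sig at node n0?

1. n1.ok = false  [terminal]
2. n2.val = true  [c.ok == false]
3. n3.val = false  [C₀.val == false]
4. n4.fin = 7  [terminal]
5. n3.env = -2  [a.fin - 9]
6. n2.env = 3  [C₁.env * 3 + 9]
7. n5.pre = "km"  ["km"]
8. n6.wid = 25  [len(A₀.pre) + 23]
9. n6.ok = true  [true]
10. n7.sig = 20  [terminal]
11. n8.cnt = -2  [terminal]
12. n6.acc = 10  [(if B.ok then B.wid else e.cnt) - 15]
13. n6.hot = -9  [b.sig + B.wid - 54]
14. n9.val = false  [B.acc > 10]
15. n10.lim = 2  [terminal]
16. n11.wid = -8  [terminal]
17. n12.cnt = -3  [terminal]
18. n9.env = 30  [e.cnt + d.lim + 31]
19. n13.pre = "xkm"  ["x" ++ A₀.pre]
20. n14.sig = 2  [terminal]
21. n15.cnt = 7  [terminal]
22. n13.wid = 15  [b.sig * 3 + 9]
23. n13.off = 6  [len(A.pre) + 3]
24. n13.lab = "nz"  ["nz"]
25. n5.wid = 18  [A₁.off + 12]
26. n5.off = 27  [B.acc + 17]
27. n5.lab = "nzx"  [A₁.lab ++ "x"]
28. n0.sig = 8  [A.off - 19]
29. n0.idx = true  [c.ok == false]
30. n0.ok = 14  [C.env + 11]
31. n0.env = "knzx"  ["k" ++ A.lab]

8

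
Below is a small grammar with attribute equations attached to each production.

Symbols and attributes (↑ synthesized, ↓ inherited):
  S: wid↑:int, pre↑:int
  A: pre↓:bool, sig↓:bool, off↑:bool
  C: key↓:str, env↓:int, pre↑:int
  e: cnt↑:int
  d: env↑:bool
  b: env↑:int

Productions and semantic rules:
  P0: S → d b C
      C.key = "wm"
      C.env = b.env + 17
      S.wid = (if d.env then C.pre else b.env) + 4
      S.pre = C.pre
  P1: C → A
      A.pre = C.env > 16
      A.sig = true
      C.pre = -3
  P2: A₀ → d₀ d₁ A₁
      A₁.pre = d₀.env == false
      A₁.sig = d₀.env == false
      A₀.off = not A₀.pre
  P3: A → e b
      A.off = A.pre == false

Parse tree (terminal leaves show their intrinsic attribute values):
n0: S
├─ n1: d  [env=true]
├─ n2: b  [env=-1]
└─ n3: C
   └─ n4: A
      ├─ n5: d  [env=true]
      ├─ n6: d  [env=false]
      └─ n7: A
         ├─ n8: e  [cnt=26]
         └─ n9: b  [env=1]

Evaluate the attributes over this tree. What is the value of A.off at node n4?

1. n1.env = true  [terminal]
2. n2.env = -1  [terminal]
3. n3.key = "wm"  ["wm"]
4. n3.env = 16  [b.env + 17]
5. n4.pre = false  [C.env > 16]
6. n4.sig = true  [true]
7. n5.env = true  [terminal]
8. n6.env = false  [terminal]
9. n7.pre = false  [d₀.env == false]
10. n7.sig = false  [d₀.env == false]
11. n8.cnt = 26  [terminal]
12. n9.env = 1  [terminal]
13. n7.off = true  [A.pre == false]
14. n4.off = true  [not A₀.pre]
15. n3.pre = -3  [-3]
16. n0.wid = 1  [(if d.env then C.pre else b.env) + 4]
17. n0.pre = -3  [C.pre]

true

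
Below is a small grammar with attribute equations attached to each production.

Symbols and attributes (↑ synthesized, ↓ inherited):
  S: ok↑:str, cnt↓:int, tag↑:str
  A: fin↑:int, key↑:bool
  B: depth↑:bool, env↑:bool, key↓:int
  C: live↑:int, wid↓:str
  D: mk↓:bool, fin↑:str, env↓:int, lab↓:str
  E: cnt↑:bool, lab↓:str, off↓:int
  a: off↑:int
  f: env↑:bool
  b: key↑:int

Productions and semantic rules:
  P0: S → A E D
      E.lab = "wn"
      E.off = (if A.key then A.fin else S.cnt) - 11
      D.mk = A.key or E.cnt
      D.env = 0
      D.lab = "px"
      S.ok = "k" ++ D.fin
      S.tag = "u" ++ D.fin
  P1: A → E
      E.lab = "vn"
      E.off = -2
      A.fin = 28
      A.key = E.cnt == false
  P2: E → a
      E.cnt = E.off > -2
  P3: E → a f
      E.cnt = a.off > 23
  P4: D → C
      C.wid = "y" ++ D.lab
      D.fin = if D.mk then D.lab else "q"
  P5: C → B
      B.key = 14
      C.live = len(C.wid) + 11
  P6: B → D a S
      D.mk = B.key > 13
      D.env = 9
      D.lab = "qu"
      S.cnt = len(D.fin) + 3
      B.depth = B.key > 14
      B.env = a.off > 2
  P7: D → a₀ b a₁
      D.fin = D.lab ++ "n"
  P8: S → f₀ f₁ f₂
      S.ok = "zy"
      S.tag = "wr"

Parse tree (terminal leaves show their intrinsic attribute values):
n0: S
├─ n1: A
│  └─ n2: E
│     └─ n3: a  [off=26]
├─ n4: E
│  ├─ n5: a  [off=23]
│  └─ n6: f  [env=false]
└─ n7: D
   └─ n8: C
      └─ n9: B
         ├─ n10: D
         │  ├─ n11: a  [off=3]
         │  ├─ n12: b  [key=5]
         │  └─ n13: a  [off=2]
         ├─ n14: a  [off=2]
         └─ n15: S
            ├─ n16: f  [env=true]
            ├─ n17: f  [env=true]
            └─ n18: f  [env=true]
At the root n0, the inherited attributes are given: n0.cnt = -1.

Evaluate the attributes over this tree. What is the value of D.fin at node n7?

1. n0.cnt = -1  [given at root]
2. n2.lab = "vn"  ["vn"]
3. n2.off = -2  [-2]
4. n3.off = 26  [terminal]
5. n2.cnt = false  [E.off > -2]
6. n1.fin = 28  [28]
7. n1.key = true  [E.cnt == false]
8. n4.lab = "wn"  ["wn"]
9. n4.off = 17  [(if A.key then A.fin else S.cnt) - 11]
10. n5.off = 23  [terminal]
11. n6.env = false  [terminal]
12. n4.cnt = false  [a.off > 23]
13. n7.mk = true  [A.key or E.cnt]
14. n7.env = 0  [0]
15. n7.lab = "px"  ["px"]
16. n8.wid = "ypx"  ["y" ++ D.lab]
17. n9.key = 14  [14]
18. n10.mk = true  [B.key > 13]
19. n10.env = 9  [9]
20. n10.lab = "qu"  ["qu"]
21. n11.off = 3  [terminal]
22. n12.key = 5  [terminal]
23. n13.off = 2  [terminal]
24. n10.fin = "qun"  [D.lab ++ "n"]
25. n14.off = 2  [terminal]
26. n15.cnt = 6  [len(D.fin) + 3]
27. n16.env = true  [terminal]
28. n17.env = true  [terminal]
29. n18.env = true  [terminal]
30. n15.ok = "zy"  ["zy"]
31. n15.tag = "wr"  ["wr"]
32. n9.depth = false  [B.key > 14]
33. n9.env = false  [a.off > 2]
34. n8.live = 14  [len(C.wid) + 11]
35. n7.fin = "px"  [if D.mk then D.lab else "q"]
36. n0.ok = "kpx"  ["k" ++ D.fin]
37. n0.tag = "upx"  ["u" ++ D.fin]

"px"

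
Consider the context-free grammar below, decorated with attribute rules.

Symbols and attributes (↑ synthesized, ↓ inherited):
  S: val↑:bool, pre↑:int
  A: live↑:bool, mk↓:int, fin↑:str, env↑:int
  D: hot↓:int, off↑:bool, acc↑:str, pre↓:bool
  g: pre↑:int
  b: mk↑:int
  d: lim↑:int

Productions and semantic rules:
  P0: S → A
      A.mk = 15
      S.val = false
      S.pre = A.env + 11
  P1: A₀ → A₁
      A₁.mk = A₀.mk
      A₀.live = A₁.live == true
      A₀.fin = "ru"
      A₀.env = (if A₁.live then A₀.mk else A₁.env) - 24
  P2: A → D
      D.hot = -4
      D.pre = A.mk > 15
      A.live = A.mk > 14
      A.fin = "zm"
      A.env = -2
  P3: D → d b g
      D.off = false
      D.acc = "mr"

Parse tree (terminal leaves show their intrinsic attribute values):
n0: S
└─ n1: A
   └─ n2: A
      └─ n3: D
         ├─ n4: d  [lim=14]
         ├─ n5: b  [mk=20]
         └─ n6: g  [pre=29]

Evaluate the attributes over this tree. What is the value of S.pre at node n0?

2

1. n1.mk = 15  [15]
2. n2.mk = 15  [A₀.mk]
3. n3.hot = -4  [-4]
4. n3.pre = false  [A.mk > 15]
5. n4.lim = 14  [terminal]
6. n5.mk = 20  [terminal]
7. n6.pre = 29  [terminal]
8. n3.off = false  [false]
9. n3.acc = "mr"  ["mr"]
10. n2.live = true  [A.mk > 14]
11. n2.fin = "zm"  ["zm"]
12. n2.env = -2  [-2]
13. n1.live = true  [A₁.live == true]
14. n1.fin = "ru"  ["ru"]
15. n1.env = -9  [(if A₁.live then A₀.mk else A₁.env) - 24]
16. n0.val = false  [false]
17. n0.pre = 2  [A.env + 11]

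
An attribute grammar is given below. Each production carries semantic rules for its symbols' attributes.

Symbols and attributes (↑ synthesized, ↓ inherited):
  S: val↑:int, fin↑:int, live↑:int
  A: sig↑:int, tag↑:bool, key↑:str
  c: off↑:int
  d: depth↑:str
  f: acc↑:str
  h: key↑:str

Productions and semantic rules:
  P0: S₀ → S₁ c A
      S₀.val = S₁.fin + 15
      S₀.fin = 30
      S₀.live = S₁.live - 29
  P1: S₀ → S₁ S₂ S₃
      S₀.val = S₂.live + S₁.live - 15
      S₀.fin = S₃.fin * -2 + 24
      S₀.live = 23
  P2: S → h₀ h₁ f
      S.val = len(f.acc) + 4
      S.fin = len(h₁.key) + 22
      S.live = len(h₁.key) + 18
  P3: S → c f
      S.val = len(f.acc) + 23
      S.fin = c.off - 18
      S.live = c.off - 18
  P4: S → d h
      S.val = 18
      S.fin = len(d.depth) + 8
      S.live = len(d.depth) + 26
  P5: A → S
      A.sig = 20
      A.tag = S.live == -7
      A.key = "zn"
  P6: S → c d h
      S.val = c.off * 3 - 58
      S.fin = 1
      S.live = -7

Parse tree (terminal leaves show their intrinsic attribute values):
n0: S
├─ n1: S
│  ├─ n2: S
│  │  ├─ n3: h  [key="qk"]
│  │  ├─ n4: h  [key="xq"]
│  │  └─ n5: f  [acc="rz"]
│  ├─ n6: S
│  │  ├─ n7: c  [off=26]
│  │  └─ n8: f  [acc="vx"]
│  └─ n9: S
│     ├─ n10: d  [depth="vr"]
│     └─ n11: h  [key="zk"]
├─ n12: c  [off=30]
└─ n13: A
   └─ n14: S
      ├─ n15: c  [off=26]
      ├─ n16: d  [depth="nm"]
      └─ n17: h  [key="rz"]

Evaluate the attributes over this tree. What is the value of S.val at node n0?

19

1. n3.key = "qk"  [terminal]
2. n4.key = "xq"  [terminal]
3. n5.acc = "rz"  [terminal]
4. n2.val = 6  [len(f.acc) + 4]
5. n2.fin = 24  [len(h₁.key) + 22]
6. n2.live = 20  [len(h₁.key) + 18]
7. n7.off = 26  [terminal]
8. n8.acc = "vx"  [terminal]
9. n6.val = 25  [len(f.acc) + 23]
10. n6.fin = 8  [c.off - 18]
11. n6.live = 8  [c.off - 18]
12. n10.depth = "vr"  [terminal]
13. n11.key = "zk"  [terminal]
14. n9.val = 18  [18]
15. n9.fin = 10  [len(d.depth) + 8]
16. n9.live = 28  [len(d.depth) + 26]
17. n1.val = 13  [S₂.live + S₁.live - 15]
18. n1.fin = 4  [S₃.fin * -2 + 24]
19. n1.live = 23  [23]
20. n12.off = 30  [terminal]
21. n15.off = 26  [terminal]
22. n16.depth = "nm"  [terminal]
23. n17.key = "rz"  [terminal]
24. n14.val = 20  [c.off * 3 - 58]
25. n14.fin = 1  [1]
26. n14.live = -7  [-7]
27. n13.sig = 20  [20]
28. n13.tag = true  [S.live == -7]
29. n13.key = "zn"  ["zn"]
30. n0.val = 19  [S₁.fin + 15]
31. n0.fin = 30  [30]
32. n0.live = -6  [S₁.live - 29]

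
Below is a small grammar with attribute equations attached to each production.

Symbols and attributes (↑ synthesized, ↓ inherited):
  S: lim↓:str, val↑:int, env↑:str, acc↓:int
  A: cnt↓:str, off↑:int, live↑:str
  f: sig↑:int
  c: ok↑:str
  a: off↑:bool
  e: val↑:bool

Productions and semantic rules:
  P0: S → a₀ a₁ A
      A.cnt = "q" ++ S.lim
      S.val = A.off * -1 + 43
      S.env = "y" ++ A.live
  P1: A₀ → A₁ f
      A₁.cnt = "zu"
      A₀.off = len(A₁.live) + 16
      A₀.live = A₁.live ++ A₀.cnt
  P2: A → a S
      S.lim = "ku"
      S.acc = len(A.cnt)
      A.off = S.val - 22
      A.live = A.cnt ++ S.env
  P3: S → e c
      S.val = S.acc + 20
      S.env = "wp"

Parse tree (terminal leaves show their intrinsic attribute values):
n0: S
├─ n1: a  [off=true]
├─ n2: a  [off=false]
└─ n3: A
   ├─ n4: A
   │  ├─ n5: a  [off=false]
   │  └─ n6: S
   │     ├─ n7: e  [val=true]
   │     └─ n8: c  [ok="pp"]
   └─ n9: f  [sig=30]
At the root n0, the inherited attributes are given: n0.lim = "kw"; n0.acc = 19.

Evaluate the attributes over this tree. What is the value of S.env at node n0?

1. n0.lim = "kw"  [given at root]
2. n0.acc = 19  [given at root]
3. n1.off = true  [terminal]
4. n2.off = false  [terminal]
5. n3.cnt = "qkw"  ["q" ++ S.lim]
6. n4.cnt = "zu"  ["zu"]
7. n5.off = false  [terminal]
8. n6.lim = "ku"  ["ku"]
9. n6.acc = 2  [len(A.cnt)]
10. n7.val = true  [terminal]
11. n8.ok = "pp"  [terminal]
12. n6.val = 22  [S.acc + 20]
13. n6.env = "wp"  ["wp"]
14. n4.off = 0  [S.val - 22]
15. n4.live = "zuwp"  [A.cnt ++ S.env]
16. n9.sig = 30  [terminal]
17. n3.off = 20  [len(A₁.live) + 16]
18. n3.live = "zuwpqkw"  [A₁.live ++ A₀.cnt]
19. n0.val = 23  [A.off * -1 + 43]
20. n0.env = "yzuwpqkw"  ["y" ++ A.live]

"yzuwpqkw"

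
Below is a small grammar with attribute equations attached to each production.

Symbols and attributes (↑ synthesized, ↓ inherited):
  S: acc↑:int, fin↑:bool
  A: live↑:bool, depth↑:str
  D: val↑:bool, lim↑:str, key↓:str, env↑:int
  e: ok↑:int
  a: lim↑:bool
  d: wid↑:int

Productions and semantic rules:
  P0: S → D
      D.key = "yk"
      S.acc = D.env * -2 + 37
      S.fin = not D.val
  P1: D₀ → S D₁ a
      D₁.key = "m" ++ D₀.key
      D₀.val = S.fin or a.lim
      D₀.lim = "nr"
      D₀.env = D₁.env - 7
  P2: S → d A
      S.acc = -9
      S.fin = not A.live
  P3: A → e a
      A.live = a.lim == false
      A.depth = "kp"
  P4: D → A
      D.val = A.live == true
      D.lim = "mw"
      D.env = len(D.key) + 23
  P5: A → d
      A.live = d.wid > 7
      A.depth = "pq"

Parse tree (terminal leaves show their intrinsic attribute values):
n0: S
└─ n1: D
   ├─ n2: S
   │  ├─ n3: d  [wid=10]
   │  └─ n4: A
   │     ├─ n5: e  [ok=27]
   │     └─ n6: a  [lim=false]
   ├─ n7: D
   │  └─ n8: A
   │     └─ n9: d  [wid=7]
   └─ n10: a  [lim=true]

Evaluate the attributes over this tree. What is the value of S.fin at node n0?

1. n1.key = "yk"  ["yk"]
2. n3.wid = 10  [terminal]
3. n5.ok = 27  [terminal]
4. n6.lim = false  [terminal]
5. n4.live = true  [a.lim == false]
6. n4.depth = "kp"  ["kp"]
7. n2.acc = -9  [-9]
8. n2.fin = false  [not A.live]
9. n7.key = "myk"  ["m" ++ D₀.key]
10. n9.wid = 7  [terminal]
11. n8.live = false  [d.wid > 7]
12. n8.depth = "pq"  ["pq"]
13. n7.val = false  [A.live == true]
14. n7.lim = "mw"  ["mw"]
15. n7.env = 26  [len(D.key) + 23]
16. n10.lim = true  [terminal]
17. n1.val = true  [S.fin or a.lim]
18. n1.lim = "nr"  ["nr"]
19. n1.env = 19  [D₁.env - 7]
20. n0.acc = -1  [D.env * -2 + 37]
21. n0.fin = false  [not D.val]

false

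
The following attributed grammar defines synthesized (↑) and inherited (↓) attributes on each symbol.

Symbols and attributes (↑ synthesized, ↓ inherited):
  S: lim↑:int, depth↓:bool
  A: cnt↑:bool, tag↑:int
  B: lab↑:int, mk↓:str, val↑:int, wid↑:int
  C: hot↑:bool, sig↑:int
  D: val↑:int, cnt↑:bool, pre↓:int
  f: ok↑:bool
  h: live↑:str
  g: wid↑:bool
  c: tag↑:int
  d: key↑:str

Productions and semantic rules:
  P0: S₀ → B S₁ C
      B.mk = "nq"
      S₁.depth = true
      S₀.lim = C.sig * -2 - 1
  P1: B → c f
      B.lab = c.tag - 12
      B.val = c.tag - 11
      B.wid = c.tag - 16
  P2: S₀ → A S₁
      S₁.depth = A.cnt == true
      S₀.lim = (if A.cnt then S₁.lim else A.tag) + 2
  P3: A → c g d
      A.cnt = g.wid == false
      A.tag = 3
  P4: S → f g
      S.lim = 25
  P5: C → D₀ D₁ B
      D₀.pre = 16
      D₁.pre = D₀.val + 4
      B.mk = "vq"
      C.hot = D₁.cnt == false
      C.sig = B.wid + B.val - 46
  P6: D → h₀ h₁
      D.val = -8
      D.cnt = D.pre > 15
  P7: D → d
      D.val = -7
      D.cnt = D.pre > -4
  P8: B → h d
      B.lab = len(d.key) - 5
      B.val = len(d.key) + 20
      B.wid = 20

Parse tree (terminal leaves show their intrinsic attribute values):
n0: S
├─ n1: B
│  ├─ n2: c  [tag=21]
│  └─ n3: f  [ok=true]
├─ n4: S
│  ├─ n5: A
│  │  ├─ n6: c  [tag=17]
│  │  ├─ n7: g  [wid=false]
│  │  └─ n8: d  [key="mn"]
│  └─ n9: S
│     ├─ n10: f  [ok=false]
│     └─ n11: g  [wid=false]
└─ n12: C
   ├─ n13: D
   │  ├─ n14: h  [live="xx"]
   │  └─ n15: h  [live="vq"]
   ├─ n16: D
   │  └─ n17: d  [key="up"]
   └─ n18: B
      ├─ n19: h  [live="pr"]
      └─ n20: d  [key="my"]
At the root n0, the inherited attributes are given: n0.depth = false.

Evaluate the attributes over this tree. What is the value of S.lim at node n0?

1. n0.depth = false  [given at root]
2. n1.mk = "nq"  ["nq"]
3. n2.tag = 21  [terminal]
4. n3.ok = true  [terminal]
5. n1.lab = 9  [c.tag - 12]
6. n1.val = 10  [c.tag - 11]
7. n1.wid = 5  [c.tag - 16]
8. n4.depth = true  [true]
9. n6.tag = 17  [terminal]
10. n7.wid = false  [terminal]
11. n8.key = "mn"  [terminal]
12. n5.cnt = true  [g.wid == false]
13. n5.tag = 3  [3]
14. n9.depth = true  [A.cnt == true]
15. n10.ok = false  [terminal]
16. n11.wid = false  [terminal]
17. n9.lim = 25  [25]
18. n4.lim = 27  [(if A.cnt then S₁.lim else A.tag) + 2]
19. n13.pre = 16  [16]
20. n14.live = "xx"  [terminal]
21. n15.live = "vq"  [terminal]
22. n13.val = -8  [-8]
23. n13.cnt = true  [D.pre > 15]
24. n16.pre = -4  [D₀.val + 4]
25. n17.key = "up"  [terminal]
26. n16.val = -7  [-7]
27. n16.cnt = false  [D.pre > -4]
28. n18.mk = "vq"  ["vq"]
29. n19.live = "pr"  [terminal]
30. n20.key = "my"  [terminal]
31. n18.lab = -3  [len(d.key) - 5]
32. n18.val = 22  [len(d.key) + 20]
33. n18.wid = 20  [20]
34. n12.hot = true  [D₁.cnt == false]
35. n12.sig = -4  [B.wid + B.val - 46]
36. n0.lim = 7  [C.sig * -2 - 1]

7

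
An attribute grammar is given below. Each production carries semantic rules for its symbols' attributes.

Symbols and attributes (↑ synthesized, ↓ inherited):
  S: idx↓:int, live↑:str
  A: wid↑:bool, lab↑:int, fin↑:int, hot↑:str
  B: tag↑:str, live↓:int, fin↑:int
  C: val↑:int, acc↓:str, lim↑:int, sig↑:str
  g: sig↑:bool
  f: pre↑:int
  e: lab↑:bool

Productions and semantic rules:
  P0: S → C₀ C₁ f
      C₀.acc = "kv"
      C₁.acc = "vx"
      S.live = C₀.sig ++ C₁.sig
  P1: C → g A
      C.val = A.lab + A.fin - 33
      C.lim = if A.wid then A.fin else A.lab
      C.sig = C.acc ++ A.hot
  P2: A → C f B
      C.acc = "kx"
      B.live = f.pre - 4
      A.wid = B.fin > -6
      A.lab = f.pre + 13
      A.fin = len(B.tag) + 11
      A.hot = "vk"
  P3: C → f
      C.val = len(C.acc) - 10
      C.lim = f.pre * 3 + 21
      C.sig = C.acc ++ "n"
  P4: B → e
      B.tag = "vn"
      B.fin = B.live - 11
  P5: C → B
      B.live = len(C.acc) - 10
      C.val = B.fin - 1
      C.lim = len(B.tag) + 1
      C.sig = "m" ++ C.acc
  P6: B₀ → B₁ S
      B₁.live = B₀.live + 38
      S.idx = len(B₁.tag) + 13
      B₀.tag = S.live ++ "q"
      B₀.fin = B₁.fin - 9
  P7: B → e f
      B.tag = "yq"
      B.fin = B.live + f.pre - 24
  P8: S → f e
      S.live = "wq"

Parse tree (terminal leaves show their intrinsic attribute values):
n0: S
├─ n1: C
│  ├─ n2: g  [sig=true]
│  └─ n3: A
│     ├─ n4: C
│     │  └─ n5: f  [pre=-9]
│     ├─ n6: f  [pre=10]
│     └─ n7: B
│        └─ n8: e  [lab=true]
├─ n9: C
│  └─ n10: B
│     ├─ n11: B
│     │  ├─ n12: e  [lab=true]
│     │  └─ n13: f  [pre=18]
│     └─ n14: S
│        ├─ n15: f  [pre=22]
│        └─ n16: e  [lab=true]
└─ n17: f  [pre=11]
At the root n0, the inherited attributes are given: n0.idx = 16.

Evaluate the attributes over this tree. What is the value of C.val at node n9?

14

1. n0.idx = 16  [given at root]
2. n1.acc = "kv"  ["kv"]
3. n2.sig = true  [terminal]
4. n4.acc = "kx"  ["kx"]
5. n5.pre = -9  [terminal]
6. n4.val = -8  [len(C.acc) - 10]
7. n4.lim = -6  [f.pre * 3 + 21]
8. n4.sig = "kxn"  [C.acc ++ "n"]
9. n6.pre = 10  [terminal]
10. n7.live = 6  [f.pre - 4]
11. n8.lab = true  [terminal]
12. n7.tag = "vn"  ["vn"]
13. n7.fin = -5  [B.live - 11]
14. n3.wid = true  [B.fin > -6]
15. n3.lab = 23  [f.pre + 13]
16. n3.fin = 13  [len(B.tag) + 11]
17. n3.hot = "vk"  ["vk"]
18. n1.val = 3  [A.lab + A.fin - 33]
19. n1.lim = 13  [if A.wid then A.fin else A.lab]
20. n1.sig = "kvvk"  [C.acc ++ A.hot]
21. n9.acc = "vx"  ["vx"]
22. n10.live = -8  [len(C.acc) - 10]
23. n11.live = 30  [B₀.live + 38]
24. n12.lab = true  [terminal]
25. n13.pre = 18  [terminal]
26. n11.tag = "yq"  ["yq"]
27. n11.fin = 24  [B.live + f.pre - 24]
28. n14.idx = 15  [len(B₁.tag) + 13]
29. n15.pre = 22  [terminal]
30. n16.lab = true  [terminal]
31. n14.live = "wq"  ["wq"]
32. n10.tag = "wqq"  [S.live ++ "q"]
33. n10.fin = 15  [B₁.fin - 9]
34. n9.val = 14  [B.fin - 1]
35. n9.lim = 4  [len(B.tag) + 1]
36. n9.sig = "mvx"  ["m" ++ C.acc]
37. n17.pre = 11  [terminal]
38. n0.live = "kvvkmvx"  [C₀.sig ++ C₁.sig]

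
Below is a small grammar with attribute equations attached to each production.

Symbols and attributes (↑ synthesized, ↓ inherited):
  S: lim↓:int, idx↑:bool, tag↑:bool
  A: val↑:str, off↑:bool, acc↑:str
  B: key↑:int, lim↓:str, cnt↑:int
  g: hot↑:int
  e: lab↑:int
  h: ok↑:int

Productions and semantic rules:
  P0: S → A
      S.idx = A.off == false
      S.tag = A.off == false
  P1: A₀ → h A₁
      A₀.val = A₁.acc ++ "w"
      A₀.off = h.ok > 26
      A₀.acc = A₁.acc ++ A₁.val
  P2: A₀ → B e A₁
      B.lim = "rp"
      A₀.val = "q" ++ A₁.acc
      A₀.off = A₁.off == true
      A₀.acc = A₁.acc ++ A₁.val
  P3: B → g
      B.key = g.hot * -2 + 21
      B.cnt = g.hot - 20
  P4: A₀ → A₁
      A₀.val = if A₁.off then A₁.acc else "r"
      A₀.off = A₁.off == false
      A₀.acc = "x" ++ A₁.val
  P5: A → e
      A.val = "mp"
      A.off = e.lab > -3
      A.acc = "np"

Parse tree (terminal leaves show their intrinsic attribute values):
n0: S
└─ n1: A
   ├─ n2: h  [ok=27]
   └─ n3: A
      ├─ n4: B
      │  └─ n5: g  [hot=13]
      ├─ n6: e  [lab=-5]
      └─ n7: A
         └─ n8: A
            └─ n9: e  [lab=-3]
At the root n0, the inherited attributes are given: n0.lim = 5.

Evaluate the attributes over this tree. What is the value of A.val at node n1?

"xmprw"

1. n0.lim = 5  [given at root]
2. n2.ok = 27  [terminal]
3. n4.lim = "rp"  ["rp"]
4. n5.hot = 13  [terminal]
5. n4.key = -5  [g.hot * -2 + 21]
6. n4.cnt = -7  [g.hot - 20]
7. n6.lab = -5  [terminal]
8. n9.lab = -3  [terminal]
9. n8.val = "mp"  ["mp"]
10. n8.off = false  [e.lab > -3]
11. n8.acc = "np"  ["np"]
12. n7.val = "r"  [if A₁.off then A₁.acc else "r"]
13. n7.off = true  [A₁.off == false]
14. n7.acc = "xmp"  ["x" ++ A₁.val]
15. n3.val = "qxmp"  ["q" ++ A₁.acc]
16. n3.off = true  [A₁.off == true]
17. n3.acc = "xmpr"  [A₁.acc ++ A₁.val]
18. n1.val = "xmprw"  [A₁.acc ++ "w"]
19. n1.off = true  [h.ok > 26]
20. n1.acc = "xmprqxmp"  [A₁.acc ++ A₁.val]
21. n0.idx = false  [A.off == false]
22. n0.tag = false  [A.off == false]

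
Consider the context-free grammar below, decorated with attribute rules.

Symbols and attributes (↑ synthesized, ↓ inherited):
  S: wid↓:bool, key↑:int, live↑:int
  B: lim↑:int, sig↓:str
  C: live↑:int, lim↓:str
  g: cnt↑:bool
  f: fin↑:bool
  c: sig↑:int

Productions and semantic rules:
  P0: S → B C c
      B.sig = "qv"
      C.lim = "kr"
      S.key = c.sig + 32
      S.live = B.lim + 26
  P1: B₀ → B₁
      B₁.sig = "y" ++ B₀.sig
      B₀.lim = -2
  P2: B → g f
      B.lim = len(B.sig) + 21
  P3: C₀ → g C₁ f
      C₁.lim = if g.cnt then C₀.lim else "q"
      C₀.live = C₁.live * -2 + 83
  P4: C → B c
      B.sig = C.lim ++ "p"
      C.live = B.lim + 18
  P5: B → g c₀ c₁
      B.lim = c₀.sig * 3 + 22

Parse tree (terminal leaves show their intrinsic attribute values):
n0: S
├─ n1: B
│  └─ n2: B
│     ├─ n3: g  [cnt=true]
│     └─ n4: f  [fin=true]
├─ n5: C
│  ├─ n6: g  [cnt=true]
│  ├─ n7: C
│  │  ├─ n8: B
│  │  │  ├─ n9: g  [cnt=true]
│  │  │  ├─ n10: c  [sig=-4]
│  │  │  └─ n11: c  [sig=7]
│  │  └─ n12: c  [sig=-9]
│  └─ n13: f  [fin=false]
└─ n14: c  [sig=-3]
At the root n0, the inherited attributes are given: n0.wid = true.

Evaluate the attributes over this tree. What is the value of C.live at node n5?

1. n0.wid = true  [given at root]
2. n1.sig = "qv"  ["qv"]
3. n2.sig = "yqv"  ["y" ++ B₀.sig]
4. n3.cnt = true  [terminal]
5. n4.fin = true  [terminal]
6. n2.lim = 24  [len(B.sig) + 21]
7. n1.lim = -2  [-2]
8. n5.lim = "kr"  ["kr"]
9. n6.cnt = true  [terminal]
10. n7.lim = "kr"  [if g.cnt then C₀.lim else "q"]
11. n8.sig = "krp"  [C.lim ++ "p"]
12. n9.cnt = true  [terminal]
13. n10.sig = -4  [terminal]
14. n11.sig = 7  [terminal]
15. n8.lim = 10  [c₀.sig * 3 + 22]
16. n12.sig = -9  [terminal]
17. n7.live = 28  [B.lim + 18]
18. n13.fin = false  [terminal]
19. n5.live = 27  [C₁.live * -2 + 83]
20. n14.sig = -3  [terminal]
21. n0.key = 29  [c.sig + 32]
22. n0.live = 24  [B.lim + 26]

27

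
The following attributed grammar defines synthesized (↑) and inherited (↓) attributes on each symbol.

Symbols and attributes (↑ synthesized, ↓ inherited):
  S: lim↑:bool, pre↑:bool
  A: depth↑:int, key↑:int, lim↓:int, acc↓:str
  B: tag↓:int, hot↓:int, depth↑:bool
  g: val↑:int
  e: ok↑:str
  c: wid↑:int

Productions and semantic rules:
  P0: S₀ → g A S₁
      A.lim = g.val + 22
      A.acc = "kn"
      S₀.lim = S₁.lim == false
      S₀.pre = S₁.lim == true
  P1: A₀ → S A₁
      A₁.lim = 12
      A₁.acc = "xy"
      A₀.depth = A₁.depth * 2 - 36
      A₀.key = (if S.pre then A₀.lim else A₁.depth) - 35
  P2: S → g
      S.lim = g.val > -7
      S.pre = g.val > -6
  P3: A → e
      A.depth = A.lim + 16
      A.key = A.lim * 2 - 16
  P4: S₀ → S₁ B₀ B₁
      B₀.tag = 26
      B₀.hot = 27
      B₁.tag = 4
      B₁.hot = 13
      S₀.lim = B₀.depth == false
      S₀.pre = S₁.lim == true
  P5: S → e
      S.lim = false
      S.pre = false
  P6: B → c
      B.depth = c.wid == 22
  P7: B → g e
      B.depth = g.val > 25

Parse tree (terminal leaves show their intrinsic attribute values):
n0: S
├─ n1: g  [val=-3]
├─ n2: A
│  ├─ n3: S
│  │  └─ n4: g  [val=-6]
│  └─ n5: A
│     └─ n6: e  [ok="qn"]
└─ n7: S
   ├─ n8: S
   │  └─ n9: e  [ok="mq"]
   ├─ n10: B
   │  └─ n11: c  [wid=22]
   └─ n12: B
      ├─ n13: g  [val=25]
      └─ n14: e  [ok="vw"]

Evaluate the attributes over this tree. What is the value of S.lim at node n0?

true

1. n1.val = -3  [terminal]
2. n2.lim = 19  [g.val + 22]
3. n2.acc = "kn"  ["kn"]
4. n4.val = -6  [terminal]
5. n3.lim = true  [g.val > -7]
6. n3.pre = false  [g.val > -6]
7. n5.lim = 12  [12]
8. n5.acc = "xy"  ["xy"]
9. n6.ok = "qn"  [terminal]
10. n5.depth = 28  [A.lim + 16]
11. n5.key = 8  [A.lim * 2 - 16]
12. n2.depth = 20  [A₁.depth * 2 - 36]
13. n2.key = -7  [(if S.pre then A₀.lim else A₁.depth) - 35]
14. n9.ok = "mq"  [terminal]
15. n8.lim = false  [false]
16. n8.pre = false  [false]
17. n10.tag = 26  [26]
18. n10.hot = 27  [27]
19. n11.wid = 22  [terminal]
20. n10.depth = true  [c.wid == 22]
21. n12.tag = 4  [4]
22. n12.hot = 13  [13]
23. n13.val = 25  [terminal]
24. n14.ok = "vw"  [terminal]
25. n12.depth = false  [g.val > 25]
26. n7.lim = false  [B₀.depth == false]
27. n7.pre = false  [S₁.lim == true]
28. n0.lim = true  [S₁.lim == false]
29. n0.pre = false  [S₁.lim == true]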